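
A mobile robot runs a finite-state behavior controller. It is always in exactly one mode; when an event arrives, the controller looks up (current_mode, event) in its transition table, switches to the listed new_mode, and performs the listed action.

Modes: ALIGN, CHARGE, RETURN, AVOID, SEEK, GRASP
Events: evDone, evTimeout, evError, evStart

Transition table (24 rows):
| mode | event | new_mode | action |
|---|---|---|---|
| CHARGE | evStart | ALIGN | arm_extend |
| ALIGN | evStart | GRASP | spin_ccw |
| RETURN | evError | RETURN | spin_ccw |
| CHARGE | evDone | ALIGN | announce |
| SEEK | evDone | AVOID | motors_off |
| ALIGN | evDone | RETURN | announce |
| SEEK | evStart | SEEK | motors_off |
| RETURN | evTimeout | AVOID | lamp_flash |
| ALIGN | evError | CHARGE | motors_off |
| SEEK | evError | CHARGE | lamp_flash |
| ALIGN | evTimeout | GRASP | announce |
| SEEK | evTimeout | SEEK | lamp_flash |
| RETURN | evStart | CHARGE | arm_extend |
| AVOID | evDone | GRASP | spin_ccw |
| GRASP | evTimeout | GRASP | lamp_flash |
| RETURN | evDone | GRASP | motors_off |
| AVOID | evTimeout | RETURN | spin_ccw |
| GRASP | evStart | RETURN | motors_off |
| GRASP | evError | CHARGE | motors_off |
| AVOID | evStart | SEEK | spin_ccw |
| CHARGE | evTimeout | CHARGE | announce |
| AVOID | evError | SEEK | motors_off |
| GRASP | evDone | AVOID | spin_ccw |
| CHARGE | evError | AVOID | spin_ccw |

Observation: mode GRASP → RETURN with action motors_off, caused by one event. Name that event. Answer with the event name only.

try evDone: (GRASP, evDone) → (AVOID, spin_ccw)
try evTimeout: (GRASP, evTimeout) → (GRASP, lamp_flash)
try evError: (GRASP, evError) → (CHARGE, motors_off)
try evStart: (GRASP, evStart) → (RETURN, motors_off)  ← matches

evStart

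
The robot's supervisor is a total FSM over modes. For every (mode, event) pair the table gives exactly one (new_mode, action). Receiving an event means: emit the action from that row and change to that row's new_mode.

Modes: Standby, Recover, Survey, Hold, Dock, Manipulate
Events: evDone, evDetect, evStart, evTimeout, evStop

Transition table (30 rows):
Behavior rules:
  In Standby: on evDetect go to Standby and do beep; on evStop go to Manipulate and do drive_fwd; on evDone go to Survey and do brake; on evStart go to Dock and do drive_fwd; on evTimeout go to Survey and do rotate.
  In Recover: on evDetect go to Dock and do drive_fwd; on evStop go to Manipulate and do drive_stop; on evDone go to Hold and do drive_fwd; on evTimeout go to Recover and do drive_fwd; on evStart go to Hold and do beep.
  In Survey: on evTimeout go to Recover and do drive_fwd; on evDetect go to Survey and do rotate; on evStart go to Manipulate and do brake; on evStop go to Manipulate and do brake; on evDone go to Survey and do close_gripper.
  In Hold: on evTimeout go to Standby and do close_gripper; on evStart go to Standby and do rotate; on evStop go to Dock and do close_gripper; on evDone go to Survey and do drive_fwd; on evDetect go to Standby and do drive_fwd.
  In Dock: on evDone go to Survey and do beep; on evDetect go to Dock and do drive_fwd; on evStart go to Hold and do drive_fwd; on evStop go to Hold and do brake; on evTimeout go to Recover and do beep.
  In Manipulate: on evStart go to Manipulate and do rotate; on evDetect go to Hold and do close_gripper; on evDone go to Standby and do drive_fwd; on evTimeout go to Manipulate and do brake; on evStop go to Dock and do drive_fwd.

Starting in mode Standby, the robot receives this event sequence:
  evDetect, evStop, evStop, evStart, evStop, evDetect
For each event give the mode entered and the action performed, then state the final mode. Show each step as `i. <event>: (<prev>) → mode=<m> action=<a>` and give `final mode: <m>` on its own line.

final mode: Dock

1. evDetect: (Standby) → mode=Standby action=beep
2. evStop: (Standby) → mode=Manipulate action=drive_fwd
3. evStop: (Manipulate) → mode=Dock action=drive_fwd
4. evStart: (Dock) → mode=Hold action=drive_fwd
5. evStop: (Hold) → mode=Dock action=close_gripper
6. evDetect: (Dock) → mode=Dock action=drive_fwd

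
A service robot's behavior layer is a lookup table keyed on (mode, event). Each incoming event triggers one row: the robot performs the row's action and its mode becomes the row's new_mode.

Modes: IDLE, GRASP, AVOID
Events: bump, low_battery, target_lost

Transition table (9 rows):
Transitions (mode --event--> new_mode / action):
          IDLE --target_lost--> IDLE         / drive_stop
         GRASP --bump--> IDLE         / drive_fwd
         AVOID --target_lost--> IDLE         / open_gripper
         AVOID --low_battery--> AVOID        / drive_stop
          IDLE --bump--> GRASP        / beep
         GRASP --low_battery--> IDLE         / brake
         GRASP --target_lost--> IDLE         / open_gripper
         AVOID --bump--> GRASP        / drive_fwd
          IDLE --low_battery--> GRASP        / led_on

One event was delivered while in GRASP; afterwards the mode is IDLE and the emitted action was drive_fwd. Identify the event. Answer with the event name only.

try bump: (GRASP, bump) → (IDLE, drive_fwd)  ← matches
try low_battery: (GRASP, low_battery) → (IDLE, brake)
try target_lost: (GRASP, target_lost) → (IDLE, open_gripper)

bump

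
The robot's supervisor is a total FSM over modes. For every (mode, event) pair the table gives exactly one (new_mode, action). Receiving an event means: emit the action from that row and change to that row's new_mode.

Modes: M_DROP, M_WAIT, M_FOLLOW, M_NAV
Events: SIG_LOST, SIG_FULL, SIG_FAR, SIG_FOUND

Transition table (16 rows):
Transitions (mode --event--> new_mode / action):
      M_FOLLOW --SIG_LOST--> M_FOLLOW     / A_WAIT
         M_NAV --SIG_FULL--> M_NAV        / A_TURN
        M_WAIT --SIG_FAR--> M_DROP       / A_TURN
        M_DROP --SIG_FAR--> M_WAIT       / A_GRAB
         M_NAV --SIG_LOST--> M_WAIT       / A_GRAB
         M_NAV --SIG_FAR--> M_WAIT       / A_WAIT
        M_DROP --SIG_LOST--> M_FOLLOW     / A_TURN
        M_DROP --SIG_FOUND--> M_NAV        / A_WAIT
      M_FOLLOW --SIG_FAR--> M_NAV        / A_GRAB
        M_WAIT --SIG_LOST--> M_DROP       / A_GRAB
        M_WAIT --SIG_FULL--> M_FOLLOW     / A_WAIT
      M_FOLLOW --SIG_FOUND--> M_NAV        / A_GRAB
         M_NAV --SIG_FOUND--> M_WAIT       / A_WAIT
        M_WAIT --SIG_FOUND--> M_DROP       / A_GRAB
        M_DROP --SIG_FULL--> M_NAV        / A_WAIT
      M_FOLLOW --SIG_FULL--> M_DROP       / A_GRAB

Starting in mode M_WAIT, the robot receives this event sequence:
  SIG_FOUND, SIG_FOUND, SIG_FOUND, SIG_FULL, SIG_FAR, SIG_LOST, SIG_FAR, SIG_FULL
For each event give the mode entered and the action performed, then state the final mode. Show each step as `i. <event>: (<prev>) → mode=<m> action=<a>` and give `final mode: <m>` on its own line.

final mode: M_NAV

1. SIG_FOUND: (M_WAIT) → mode=M_DROP action=A_GRAB
2. SIG_FOUND: (M_DROP) → mode=M_NAV action=A_WAIT
3. SIG_FOUND: (M_NAV) → mode=M_WAIT action=A_WAIT
4. SIG_FULL: (M_WAIT) → mode=M_FOLLOW action=A_WAIT
5. SIG_FAR: (M_FOLLOW) → mode=M_NAV action=A_GRAB
6. SIG_LOST: (M_NAV) → mode=M_WAIT action=A_GRAB
7. SIG_FAR: (M_WAIT) → mode=M_DROP action=A_TURN
8. SIG_FULL: (M_DROP) → mode=M_NAV action=A_WAIT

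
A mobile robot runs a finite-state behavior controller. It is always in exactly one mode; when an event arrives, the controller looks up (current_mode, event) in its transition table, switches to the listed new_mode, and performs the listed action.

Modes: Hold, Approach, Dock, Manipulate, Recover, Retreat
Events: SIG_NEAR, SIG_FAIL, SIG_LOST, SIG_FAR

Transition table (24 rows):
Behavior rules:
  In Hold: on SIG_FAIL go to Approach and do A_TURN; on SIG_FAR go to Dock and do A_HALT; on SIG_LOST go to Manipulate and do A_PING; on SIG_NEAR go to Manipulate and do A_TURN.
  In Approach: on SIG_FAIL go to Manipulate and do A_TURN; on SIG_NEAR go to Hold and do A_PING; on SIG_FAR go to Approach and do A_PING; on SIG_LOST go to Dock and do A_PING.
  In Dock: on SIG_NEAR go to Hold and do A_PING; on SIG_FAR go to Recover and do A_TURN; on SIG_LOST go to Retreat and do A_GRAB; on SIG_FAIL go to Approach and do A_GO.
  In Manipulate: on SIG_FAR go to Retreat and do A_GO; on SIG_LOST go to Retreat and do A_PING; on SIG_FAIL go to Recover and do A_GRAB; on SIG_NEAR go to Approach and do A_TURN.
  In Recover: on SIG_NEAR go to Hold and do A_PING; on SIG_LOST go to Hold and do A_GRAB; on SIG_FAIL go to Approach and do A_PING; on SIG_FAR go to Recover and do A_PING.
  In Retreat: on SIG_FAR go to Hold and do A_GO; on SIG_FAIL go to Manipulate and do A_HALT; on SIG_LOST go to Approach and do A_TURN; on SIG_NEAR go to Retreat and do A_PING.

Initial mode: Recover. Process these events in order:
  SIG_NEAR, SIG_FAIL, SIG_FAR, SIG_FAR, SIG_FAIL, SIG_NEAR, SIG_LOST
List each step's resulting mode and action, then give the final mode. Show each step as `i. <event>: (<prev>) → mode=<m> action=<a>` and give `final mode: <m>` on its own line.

1. SIG_NEAR: (Recover) → mode=Hold action=A_PING
2. SIG_FAIL: (Hold) → mode=Approach action=A_TURN
3. SIG_FAR: (Approach) → mode=Approach action=A_PING
4. SIG_FAR: (Approach) → mode=Approach action=A_PING
5. SIG_FAIL: (Approach) → mode=Manipulate action=A_TURN
6. SIG_NEAR: (Manipulate) → mode=Approach action=A_TURN
7. SIG_LOST: (Approach) → mode=Dock action=A_PING

final mode: Dock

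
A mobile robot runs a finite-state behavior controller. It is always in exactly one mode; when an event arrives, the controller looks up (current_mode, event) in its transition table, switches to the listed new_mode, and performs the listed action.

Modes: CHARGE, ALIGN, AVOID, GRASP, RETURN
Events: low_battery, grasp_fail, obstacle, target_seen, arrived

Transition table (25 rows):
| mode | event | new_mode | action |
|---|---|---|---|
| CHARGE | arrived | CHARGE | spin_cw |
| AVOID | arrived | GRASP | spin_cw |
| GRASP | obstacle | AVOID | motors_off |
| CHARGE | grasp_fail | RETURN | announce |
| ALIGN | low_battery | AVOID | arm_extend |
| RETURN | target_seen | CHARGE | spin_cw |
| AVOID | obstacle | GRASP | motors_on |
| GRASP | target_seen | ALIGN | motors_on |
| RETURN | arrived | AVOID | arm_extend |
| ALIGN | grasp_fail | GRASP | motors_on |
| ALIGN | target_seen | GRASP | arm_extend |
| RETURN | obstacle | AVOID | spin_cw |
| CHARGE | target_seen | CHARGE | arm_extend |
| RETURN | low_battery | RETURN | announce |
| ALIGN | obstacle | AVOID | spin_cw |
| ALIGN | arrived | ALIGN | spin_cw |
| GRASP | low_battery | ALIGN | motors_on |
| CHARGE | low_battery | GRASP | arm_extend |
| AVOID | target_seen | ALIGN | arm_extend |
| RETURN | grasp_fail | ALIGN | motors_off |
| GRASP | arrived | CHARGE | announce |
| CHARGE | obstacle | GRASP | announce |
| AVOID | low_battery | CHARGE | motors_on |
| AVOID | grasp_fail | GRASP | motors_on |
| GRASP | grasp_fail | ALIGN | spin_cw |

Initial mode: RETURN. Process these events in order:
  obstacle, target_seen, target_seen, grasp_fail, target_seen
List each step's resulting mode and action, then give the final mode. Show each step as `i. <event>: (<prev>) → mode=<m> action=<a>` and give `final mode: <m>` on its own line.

final mode: GRASP

1. obstacle: (RETURN) → mode=AVOID action=spin_cw
2. target_seen: (AVOID) → mode=ALIGN action=arm_extend
3. target_seen: (ALIGN) → mode=GRASP action=arm_extend
4. grasp_fail: (GRASP) → mode=ALIGN action=spin_cw
5. target_seen: (ALIGN) → mode=GRASP action=arm_extend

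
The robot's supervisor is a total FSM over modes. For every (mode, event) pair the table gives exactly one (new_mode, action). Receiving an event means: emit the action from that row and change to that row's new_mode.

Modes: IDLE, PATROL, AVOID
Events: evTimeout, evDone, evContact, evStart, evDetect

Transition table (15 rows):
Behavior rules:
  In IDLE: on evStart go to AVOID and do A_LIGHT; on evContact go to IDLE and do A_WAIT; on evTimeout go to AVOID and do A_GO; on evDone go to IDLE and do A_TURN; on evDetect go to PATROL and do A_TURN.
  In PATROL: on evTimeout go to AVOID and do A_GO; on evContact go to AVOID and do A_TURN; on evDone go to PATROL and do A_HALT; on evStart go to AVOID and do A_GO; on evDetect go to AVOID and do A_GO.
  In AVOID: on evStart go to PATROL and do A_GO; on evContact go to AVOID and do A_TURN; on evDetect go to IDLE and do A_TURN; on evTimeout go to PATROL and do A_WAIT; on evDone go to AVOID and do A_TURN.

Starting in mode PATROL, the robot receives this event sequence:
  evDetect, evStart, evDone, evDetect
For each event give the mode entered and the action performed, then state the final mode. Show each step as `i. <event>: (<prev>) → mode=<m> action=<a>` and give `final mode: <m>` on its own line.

final mode: AVOID

1. evDetect: (PATROL) → mode=AVOID action=A_GO
2. evStart: (AVOID) → mode=PATROL action=A_GO
3. evDone: (PATROL) → mode=PATROL action=A_HALT
4. evDetect: (PATROL) → mode=AVOID action=A_GO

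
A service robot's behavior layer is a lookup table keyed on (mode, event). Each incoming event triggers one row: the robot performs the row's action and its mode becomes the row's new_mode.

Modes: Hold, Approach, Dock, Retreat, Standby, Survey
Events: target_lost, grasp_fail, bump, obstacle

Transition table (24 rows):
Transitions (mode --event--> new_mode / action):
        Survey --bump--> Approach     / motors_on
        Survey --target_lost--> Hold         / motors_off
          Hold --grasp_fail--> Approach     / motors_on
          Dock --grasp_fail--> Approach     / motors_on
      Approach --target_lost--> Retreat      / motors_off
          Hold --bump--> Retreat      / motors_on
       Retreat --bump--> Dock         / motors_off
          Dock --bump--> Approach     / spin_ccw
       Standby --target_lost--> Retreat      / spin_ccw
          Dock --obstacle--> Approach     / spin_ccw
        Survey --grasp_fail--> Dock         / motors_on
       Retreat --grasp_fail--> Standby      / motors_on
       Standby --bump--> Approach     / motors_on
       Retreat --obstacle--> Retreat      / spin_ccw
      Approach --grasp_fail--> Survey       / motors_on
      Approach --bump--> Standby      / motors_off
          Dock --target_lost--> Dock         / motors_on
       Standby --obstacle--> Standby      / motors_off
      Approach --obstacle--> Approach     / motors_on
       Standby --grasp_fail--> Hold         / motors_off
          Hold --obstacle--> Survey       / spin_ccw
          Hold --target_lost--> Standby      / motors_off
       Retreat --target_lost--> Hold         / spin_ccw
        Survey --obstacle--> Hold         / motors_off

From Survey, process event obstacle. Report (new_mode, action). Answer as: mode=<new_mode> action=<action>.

current mode = Survey; filter table to that mode:
  (Survey, bump) → (Approach, motors_on)
  (Survey, target_lost) → (Hold, motors_off)
  (Survey, grasp_fail) → (Dock, motors_on)
  (Survey, obstacle) → (Hold, motors_off)  ← event matches
event = obstacle selects (Hold, motors_off)

mode=Hold action=motors_off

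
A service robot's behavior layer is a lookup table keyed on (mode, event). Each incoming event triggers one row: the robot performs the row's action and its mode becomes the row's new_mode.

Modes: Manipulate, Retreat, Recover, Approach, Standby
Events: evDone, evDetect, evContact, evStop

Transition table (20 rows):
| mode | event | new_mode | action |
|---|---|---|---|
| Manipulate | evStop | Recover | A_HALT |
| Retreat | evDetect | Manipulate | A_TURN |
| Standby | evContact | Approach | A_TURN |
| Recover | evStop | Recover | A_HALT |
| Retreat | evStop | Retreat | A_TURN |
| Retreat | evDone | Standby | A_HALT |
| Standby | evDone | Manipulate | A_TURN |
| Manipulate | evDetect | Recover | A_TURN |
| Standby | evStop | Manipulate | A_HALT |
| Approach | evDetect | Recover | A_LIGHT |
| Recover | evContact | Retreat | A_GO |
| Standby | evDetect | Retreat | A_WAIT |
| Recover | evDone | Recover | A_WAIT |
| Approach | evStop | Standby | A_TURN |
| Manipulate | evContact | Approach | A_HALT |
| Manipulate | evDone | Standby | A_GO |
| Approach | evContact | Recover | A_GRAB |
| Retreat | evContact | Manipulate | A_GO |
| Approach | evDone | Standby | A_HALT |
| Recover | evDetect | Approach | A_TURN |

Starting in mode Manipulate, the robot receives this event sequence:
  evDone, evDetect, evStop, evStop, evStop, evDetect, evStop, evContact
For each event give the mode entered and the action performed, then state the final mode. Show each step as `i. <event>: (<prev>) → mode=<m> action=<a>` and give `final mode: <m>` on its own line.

1. evDone: (Manipulate) → mode=Standby action=A_GO
2. evDetect: (Standby) → mode=Retreat action=A_WAIT
3. evStop: (Retreat) → mode=Retreat action=A_TURN
4. evStop: (Retreat) → mode=Retreat action=A_TURN
5. evStop: (Retreat) → mode=Retreat action=A_TURN
6. evDetect: (Retreat) → mode=Manipulate action=A_TURN
7. evStop: (Manipulate) → mode=Recover action=A_HALT
8. evContact: (Recover) → mode=Retreat action=A_GO

final mode: Retreat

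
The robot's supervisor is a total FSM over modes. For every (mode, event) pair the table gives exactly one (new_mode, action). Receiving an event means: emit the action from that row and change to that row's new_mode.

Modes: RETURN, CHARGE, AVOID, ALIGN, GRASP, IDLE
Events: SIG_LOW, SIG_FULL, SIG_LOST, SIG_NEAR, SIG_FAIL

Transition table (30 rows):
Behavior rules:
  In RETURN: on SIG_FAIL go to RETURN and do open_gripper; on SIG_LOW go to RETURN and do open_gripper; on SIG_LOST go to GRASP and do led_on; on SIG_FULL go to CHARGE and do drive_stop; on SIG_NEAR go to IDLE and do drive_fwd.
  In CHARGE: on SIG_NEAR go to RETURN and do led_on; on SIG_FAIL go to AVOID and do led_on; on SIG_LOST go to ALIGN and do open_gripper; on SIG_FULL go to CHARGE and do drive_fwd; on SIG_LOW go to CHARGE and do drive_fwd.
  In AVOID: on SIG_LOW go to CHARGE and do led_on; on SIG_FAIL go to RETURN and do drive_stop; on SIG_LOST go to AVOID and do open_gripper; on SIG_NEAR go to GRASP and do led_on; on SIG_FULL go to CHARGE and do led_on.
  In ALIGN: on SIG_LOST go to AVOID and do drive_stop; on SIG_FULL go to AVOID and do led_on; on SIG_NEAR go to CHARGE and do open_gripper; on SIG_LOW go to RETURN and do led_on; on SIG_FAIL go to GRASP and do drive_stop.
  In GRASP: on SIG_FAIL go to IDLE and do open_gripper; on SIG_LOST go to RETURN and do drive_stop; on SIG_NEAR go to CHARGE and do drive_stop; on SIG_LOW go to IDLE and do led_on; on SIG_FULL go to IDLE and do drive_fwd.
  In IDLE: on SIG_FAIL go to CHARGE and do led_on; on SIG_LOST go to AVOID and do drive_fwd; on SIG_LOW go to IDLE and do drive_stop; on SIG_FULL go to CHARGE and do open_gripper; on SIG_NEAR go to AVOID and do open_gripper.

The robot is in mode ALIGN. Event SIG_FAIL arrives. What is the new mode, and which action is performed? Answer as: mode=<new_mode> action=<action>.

current mode = ALIGN; filter table to that mode:
  (ALIGN, SIG_LOST) → (AVOID, drive_stop)
  (ALIGN, SIG_FULL) → (AVOID, led_on)
  (ALIGN, SIG_NEAR) → (CHARGE, open_gripper)
  (ALIGN, SIG_LOW) → (RETURN, led_on)
  (ALIGN, SIG_FAIL) → (GRASP, drive_stop)  ← event matches
event = SIG_FAIL selects (GRASP, drive_stop)

mode=GRASP action=drive_stop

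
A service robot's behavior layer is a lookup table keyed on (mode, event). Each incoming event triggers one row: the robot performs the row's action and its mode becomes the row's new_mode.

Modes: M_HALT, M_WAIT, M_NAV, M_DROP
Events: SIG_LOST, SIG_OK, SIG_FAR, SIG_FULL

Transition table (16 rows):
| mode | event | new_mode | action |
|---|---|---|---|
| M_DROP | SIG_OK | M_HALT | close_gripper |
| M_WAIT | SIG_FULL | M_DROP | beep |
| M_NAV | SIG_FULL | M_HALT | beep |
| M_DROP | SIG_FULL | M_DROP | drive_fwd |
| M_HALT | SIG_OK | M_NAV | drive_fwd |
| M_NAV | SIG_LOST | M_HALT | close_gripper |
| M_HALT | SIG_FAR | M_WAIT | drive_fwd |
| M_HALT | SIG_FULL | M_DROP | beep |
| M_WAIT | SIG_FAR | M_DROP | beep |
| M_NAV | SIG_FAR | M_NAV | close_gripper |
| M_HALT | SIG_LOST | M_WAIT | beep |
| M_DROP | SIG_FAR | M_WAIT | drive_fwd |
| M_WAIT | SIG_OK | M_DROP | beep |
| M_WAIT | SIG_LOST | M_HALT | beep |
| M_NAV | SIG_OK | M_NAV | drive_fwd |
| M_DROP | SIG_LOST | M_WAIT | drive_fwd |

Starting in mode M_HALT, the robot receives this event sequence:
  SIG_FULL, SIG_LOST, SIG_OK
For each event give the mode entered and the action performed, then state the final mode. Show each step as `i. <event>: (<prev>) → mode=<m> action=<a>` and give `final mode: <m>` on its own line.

1. SIG_FULL: (M_HALT) → mode=M_DROP action=beep
2. SIG_LOST: (M_DROP) → mode=M_WAIT action=drive_fwd
3. SIG_OK: (M_WAIT) → mode=M_DROP action=beep

final mode: M_DROP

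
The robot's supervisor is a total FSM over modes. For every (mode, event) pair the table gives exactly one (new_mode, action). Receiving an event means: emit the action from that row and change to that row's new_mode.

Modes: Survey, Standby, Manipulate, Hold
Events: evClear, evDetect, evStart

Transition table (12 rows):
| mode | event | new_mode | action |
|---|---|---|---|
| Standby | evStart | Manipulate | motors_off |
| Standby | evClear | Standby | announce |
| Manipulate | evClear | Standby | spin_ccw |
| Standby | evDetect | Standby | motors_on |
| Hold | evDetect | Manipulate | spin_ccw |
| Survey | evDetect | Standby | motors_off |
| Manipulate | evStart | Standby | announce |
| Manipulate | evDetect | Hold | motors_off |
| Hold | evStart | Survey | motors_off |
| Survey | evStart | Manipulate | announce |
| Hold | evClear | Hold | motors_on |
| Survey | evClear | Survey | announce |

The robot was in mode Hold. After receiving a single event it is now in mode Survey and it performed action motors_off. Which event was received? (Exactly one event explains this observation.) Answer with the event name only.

evStart

try evClear: (Hold, evClear) → (Hold, motors_on)
try evDetect: (Hold, evDetect) → (Manipulate, spin_ccw)
try evStart: (Hold, evStart) → (Survey, motors_off)  ← matches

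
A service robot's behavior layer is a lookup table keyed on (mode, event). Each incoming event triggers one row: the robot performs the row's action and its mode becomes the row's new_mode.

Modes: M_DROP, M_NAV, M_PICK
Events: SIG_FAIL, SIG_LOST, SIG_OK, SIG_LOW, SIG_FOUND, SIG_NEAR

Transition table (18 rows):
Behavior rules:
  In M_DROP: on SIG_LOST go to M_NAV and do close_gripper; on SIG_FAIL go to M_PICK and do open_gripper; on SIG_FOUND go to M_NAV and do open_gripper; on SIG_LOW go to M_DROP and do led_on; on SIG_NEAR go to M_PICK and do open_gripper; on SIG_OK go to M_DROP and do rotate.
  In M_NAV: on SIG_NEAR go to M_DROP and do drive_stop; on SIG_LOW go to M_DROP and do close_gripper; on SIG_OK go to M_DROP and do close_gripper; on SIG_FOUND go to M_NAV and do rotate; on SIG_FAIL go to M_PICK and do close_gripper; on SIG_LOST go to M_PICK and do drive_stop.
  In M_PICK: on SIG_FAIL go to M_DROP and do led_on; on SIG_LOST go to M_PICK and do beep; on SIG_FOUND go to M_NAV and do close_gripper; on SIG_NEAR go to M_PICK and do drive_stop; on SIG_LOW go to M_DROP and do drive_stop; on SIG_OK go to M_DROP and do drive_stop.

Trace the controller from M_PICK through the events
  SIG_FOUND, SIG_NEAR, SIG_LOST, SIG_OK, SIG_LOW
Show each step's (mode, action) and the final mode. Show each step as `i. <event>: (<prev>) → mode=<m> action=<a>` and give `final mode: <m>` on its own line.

final mode: M_DROP

1. SIG_FOUND: (M_PICK) → mode=M_NAV action=close_gripper
2. SIG_NEAR: (M_NAV) → mode=M_DROP action=drive_stop
3. SIG_LOST: (M_DROP) → mode=M_NAV action=close_gripper
4. SIG_OK: (M_NAV) → mode=M_DROP action=close_gripper
5. SIG_LOW: (M_DROP) → mode=M_DROP action=led_on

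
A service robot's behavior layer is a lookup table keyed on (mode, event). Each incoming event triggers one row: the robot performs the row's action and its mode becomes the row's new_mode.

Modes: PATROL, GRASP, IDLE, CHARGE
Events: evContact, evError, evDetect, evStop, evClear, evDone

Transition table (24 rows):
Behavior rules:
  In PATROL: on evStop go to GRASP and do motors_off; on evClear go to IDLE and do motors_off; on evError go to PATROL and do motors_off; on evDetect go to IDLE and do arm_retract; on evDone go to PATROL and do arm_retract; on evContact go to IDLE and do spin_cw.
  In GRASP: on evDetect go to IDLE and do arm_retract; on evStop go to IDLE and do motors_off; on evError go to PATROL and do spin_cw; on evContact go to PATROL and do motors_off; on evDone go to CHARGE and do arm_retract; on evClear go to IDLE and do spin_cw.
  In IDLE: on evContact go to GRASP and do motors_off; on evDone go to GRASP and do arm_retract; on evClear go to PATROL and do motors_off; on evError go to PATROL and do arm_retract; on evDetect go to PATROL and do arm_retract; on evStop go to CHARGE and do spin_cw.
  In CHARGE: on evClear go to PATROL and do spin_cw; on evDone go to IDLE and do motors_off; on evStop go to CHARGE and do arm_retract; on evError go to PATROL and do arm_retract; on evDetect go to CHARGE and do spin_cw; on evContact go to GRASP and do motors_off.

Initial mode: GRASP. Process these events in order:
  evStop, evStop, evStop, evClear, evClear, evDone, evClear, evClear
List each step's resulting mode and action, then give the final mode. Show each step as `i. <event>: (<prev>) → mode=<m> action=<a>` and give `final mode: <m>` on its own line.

1. evStop: (GRASP) → mode=IDLE action=motors_off
2. evStop: (IDLE) → mode=CHARGE action=spin_cw
3. evStop: (CHARGE) → mode=CHARGE action=arm_retract
4. evClear: (CHARGE) → mode=PATROL action=spin_cw
5. evClear: (PATROL) → mode=IDLE action=motors_off
6. evDone: (IDLE) → mode=GRASP action=arm_retract
7. evClear: (GRASP) → mode=IDLE action=spin_cw
8. evClear: (IDLE) → mode=PATROL action=motors_off

final mode: PATROL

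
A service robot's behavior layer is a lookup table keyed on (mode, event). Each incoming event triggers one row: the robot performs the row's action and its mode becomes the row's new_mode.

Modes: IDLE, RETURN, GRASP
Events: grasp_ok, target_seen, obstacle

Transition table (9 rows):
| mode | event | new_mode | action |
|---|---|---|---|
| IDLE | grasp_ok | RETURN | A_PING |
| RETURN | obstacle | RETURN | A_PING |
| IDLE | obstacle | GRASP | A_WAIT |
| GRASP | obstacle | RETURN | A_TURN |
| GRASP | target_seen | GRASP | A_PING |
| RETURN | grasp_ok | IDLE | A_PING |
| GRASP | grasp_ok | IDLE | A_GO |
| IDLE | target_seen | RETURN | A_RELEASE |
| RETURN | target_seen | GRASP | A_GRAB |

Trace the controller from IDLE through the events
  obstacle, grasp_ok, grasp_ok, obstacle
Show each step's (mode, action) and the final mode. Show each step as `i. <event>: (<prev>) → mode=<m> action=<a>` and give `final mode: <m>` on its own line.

1. obstacle: (IDLE) → mode=GRASP action=A_WAIT
2. grasp_ok: (GRASP) → mode=IDLE action=A_GO
3. grasp_ok: (IDLE) → mode=RETURN action=A_PING
4. obstacle: (RETURN) → mode=RETURN action=A_PING

final mode: RETURN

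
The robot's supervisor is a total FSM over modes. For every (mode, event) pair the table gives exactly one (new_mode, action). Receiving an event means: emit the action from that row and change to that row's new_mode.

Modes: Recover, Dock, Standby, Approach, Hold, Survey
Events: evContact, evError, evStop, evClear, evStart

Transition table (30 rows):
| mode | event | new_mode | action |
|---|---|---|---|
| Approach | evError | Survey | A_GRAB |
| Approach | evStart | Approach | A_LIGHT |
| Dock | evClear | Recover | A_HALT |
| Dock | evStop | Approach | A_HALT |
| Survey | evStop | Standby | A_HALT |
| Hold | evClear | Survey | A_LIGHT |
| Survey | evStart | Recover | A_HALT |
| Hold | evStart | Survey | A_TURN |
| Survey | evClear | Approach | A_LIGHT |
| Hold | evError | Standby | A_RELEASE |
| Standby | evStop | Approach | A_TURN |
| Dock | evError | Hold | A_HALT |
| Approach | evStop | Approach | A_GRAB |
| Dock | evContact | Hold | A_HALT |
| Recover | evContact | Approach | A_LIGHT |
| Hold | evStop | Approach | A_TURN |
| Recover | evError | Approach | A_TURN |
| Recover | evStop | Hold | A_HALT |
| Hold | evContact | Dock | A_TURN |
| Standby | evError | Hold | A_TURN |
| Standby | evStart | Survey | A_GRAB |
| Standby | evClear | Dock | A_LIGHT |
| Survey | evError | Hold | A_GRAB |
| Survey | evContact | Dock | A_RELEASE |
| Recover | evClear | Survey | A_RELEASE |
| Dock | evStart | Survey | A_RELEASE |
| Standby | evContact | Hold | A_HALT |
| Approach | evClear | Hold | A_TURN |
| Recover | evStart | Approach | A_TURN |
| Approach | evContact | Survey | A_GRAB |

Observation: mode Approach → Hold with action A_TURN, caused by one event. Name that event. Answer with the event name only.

evClear

try evContact: (Approach, evContact) → (Survey, A_GRAB)
try evError: (Approach, evError) → (Survey, A_GRAB)
try evStop: (Approach, evStop) → (Approach, A_GRAB)
try evClear: (Approach, evClear) → (Hold, A_TURN)  ← matches
try evStart: (Approach, evStart) → (Approach, A_LIGHT)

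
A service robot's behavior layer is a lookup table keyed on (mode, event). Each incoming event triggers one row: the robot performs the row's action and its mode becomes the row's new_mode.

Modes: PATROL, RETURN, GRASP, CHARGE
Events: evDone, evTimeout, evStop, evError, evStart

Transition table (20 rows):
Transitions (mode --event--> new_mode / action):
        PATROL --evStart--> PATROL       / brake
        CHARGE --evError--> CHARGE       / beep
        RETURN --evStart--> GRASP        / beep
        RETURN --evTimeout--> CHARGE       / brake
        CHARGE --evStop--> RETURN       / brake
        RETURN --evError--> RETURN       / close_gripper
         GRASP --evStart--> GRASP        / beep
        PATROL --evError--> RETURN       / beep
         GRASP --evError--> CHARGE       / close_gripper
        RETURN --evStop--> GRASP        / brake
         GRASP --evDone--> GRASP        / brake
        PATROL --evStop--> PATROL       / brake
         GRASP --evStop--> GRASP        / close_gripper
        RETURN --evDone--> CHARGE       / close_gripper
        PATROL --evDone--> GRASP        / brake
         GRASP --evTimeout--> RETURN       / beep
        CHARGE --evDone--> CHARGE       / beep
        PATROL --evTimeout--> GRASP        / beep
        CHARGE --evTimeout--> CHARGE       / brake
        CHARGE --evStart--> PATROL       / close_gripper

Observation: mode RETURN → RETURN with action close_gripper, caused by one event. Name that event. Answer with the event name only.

try evDone: (RETURN, evDone) → (CHARGE, close_gripper)
try evTimeout: (RETURN, evTimeout) → (CHARGE, brake)
try evStop: (RETURN, evStop) → (GRASP, brake)
try evError: (RETURN, evError) → (RETURN, close_gripper)  ← matches
try evStart: (RETURN, evStart) → (GRASP, beep)

evError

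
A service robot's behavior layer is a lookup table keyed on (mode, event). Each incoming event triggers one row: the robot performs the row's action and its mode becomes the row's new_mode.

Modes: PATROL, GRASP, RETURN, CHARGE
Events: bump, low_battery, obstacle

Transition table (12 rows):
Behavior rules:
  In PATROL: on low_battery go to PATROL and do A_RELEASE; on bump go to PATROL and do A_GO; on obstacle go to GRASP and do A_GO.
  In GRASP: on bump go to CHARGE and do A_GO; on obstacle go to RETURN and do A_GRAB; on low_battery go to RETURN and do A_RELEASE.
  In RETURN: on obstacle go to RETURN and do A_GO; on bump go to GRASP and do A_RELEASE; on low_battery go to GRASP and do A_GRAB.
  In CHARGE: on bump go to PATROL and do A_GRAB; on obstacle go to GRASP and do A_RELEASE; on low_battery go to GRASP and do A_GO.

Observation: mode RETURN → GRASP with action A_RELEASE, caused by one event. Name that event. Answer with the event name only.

try bump: (RETURN, bump) → (GRASP, A_RELEASE)  ← matches
try low_battery: (RETURN, low_battery) → (GRASP, A_GRAB)
try obstacle: (RETURN, obstacle) → (RETURN, A_GO)

bump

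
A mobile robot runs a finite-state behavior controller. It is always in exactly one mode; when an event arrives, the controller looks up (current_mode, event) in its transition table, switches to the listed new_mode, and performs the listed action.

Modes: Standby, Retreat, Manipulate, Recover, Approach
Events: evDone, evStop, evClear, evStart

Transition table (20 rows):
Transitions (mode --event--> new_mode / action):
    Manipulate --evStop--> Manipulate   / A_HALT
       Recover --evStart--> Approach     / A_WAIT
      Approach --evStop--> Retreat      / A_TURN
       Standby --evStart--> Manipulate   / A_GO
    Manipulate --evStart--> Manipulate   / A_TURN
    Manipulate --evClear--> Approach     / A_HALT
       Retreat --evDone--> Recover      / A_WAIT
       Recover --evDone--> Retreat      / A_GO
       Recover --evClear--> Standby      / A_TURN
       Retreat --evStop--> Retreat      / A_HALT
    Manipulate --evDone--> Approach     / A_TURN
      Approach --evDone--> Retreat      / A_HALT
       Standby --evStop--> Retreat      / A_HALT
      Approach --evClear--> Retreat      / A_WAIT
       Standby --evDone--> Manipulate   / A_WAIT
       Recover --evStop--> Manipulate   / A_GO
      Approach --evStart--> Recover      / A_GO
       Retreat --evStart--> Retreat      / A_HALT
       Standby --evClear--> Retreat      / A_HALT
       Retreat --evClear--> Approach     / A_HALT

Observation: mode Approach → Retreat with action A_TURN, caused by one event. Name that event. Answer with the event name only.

evStop

try evDone: (Approach, evDone) → (Retreat, A_HALT)
try evStop: (Approach, evStop) → (Retreat, A_TURN)  ← matches
try evClear: (Approach, evClear) → (Retreat, A_WAIT)
try evStart: (Approach, evStart) → (Recover, A_GO)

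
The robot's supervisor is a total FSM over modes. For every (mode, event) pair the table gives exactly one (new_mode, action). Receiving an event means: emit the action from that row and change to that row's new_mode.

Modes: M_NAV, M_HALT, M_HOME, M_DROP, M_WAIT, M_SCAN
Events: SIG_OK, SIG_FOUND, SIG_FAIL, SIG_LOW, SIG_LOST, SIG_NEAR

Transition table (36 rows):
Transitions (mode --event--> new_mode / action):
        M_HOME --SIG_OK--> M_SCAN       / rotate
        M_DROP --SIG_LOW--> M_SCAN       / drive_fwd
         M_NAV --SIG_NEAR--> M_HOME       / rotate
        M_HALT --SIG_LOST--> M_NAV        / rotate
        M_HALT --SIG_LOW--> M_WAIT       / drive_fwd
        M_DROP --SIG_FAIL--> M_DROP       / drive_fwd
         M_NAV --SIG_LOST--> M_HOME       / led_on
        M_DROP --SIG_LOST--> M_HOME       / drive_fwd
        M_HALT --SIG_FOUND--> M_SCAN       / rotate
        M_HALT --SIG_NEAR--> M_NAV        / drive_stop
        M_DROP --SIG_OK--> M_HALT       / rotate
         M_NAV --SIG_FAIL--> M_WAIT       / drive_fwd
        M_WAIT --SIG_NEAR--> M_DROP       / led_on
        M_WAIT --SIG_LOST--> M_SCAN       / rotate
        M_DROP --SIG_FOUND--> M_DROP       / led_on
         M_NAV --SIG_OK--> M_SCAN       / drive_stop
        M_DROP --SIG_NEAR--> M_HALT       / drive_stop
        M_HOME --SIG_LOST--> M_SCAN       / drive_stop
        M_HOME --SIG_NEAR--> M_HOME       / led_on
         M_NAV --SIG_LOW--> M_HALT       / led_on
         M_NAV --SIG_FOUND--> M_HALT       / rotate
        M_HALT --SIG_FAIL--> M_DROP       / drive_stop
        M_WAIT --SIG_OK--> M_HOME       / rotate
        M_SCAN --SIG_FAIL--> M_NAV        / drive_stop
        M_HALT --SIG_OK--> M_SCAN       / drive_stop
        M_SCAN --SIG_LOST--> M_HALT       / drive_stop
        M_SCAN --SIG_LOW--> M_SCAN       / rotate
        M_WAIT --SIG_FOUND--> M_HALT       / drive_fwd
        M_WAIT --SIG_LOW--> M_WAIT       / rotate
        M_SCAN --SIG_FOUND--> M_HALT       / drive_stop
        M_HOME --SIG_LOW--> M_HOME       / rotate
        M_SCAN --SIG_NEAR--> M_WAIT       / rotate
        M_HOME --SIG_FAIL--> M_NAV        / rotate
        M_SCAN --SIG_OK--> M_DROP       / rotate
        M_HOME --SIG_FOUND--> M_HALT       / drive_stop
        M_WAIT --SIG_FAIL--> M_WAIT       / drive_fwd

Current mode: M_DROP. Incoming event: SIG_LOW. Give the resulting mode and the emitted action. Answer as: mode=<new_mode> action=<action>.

mode=M_SCAN action=drive_fwd

current mode = M_DROP; filter table to that mode:
  (M_DROP, SIG_LOW) → (M_SCAN, drive_fwd)  ← event matches
  (M_DROP, SIG_FAIL) → (M_DROP, drive_fwd)
  (M_DROP, SIG_LOST) → (M_HOME, drive_fwd)
  (M_DROP, SIG_OK) → (M_HALT, rotate)
  (M_DROP, SIG_FOUND) → (M_DROP, led_on)
  (M_DROP, SIG_NEAR) → (M_HALT, drive_stop)
event = SIG_LOW selects (M_SCAN, drive_fwd)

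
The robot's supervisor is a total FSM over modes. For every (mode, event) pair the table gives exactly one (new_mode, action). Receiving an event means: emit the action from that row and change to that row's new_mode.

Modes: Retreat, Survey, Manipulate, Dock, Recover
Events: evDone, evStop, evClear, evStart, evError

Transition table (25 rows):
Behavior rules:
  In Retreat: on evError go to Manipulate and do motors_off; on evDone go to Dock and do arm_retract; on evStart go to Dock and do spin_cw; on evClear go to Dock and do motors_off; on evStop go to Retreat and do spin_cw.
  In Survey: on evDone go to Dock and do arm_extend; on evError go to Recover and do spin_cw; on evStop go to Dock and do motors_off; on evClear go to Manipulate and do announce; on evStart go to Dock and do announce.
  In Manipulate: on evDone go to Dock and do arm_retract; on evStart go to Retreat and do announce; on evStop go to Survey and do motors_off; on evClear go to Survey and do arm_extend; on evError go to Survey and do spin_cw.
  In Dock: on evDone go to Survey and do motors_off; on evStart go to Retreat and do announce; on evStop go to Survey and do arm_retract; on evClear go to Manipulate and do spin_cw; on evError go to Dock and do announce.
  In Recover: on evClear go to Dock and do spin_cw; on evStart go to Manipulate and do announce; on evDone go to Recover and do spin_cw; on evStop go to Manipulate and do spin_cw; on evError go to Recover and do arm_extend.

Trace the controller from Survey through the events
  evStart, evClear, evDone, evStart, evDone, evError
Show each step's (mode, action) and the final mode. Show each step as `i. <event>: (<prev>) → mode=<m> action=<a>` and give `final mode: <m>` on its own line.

final mode: Dock

1. evStart: (Survey) → mode=Dock action=announce
2. evClear: (Dock) → mode=Manipulate action=spin_cw
3. evDone: (Manipulate) → mode=Dock action=arm_retract
4. evStart: (Dock) → mode=Retreat action=announce
5. evDone: (Retreat) → mode=Dock action=arm_retract
6. evError: (Dock) → mode=Dock action=announce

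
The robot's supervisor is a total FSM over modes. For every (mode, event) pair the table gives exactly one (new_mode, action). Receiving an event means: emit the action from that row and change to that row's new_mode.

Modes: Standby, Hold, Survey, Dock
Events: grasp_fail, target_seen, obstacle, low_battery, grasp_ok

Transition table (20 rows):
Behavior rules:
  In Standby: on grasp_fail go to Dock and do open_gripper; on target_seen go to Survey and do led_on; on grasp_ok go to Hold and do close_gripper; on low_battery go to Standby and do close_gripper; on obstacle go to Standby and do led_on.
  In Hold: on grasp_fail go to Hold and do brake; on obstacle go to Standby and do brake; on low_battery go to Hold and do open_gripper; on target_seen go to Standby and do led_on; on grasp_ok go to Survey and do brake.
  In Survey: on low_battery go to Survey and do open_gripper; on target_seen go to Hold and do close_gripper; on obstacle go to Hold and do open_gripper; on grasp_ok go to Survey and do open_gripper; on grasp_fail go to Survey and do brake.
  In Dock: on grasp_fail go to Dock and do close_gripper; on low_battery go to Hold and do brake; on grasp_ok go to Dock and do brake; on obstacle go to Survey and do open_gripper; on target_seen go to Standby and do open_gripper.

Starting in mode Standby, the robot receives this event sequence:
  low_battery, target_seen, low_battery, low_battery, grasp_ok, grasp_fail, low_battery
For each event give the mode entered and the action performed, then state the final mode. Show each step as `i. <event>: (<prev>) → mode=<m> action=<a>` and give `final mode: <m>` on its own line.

1. low_battery: (Standby) → mode=Standby action=close_gripper
2. target_seen: (Standby) → mode=Survey action=led_on
3. low_battery: (Survey) → mode=Survey action=open_gripper
4. low_battery: (Survey) → mode=Survey action=open_gripper
5. grasp_ok: (Survey) → mode=Survey action=open_gripper
6. grasp_fail: (Survey) → mode=Survey action=brake
7. low_battery: (Survey) → mode=Survey action=open_gripper

final mode: Survey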